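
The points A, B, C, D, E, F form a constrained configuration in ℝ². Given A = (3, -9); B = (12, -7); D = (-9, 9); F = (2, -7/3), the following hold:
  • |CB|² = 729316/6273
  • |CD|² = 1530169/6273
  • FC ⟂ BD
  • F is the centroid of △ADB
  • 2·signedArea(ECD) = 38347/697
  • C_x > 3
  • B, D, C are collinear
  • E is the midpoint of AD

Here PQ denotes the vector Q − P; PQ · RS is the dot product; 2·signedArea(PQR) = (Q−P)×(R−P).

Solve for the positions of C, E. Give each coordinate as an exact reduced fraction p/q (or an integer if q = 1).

C = (2386/697, -973/2091)
E = (-3, 0)

1. C_x = 2386/697  [B, D, C are collinear ∩ FC ⟂ BD]
2. C_y = -973/2091  [B, D, C are collinear ∩ FC ⟂ BD]
   → C = (2386/697, -973/2091)
3. E_x = -3  [E is the midpoint of AD]
4. E_y = 0  [E is the midpoint of AD]
   → E = (-3, 0)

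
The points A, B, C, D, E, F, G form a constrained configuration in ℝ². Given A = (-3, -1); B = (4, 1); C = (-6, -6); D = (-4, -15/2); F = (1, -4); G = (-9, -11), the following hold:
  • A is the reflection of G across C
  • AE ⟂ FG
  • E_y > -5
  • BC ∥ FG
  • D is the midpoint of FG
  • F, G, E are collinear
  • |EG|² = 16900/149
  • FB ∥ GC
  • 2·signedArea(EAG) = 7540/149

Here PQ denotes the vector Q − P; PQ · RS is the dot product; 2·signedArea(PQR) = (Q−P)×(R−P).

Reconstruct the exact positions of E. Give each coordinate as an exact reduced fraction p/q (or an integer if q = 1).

1. E_x = -41/149  [F, G, E are collinear ∩ AE ⟂ FG]
2. E_y = -729/149  [F, G, E are collinear ∩ AE ⟂ FG]
   → E = (-41/149, -729/149)

E = (-41/149, -729/149)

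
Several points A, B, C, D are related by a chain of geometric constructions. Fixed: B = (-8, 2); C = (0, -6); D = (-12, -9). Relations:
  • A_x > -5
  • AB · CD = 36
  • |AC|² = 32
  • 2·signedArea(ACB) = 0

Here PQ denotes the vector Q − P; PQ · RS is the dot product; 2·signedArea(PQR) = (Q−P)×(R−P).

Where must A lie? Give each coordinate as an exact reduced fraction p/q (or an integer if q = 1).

A = (-4, -2)

1. A_x = -4  [2·signedArea(ACB) = 0 ∩ AB · CD = 36]
2. A_y = -2  [2·signedArea(ACB) = 0 ∩ AB · CD = 36]
   → A = (-4, -2)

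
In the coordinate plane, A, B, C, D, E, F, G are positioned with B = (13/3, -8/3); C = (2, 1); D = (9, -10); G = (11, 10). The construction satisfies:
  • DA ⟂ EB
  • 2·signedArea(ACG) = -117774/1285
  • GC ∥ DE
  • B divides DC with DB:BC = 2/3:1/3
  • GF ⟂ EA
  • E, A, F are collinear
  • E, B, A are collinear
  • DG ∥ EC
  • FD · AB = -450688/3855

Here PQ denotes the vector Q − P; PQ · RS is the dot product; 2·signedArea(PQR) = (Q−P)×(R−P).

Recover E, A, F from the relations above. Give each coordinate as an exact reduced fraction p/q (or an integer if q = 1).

A = (3627/1285, -10744/1285)
E = (0, -19)
F = (10166/1285, 13903/1285)

1. E_x = 0  [DG ∥ EC ∩ GC ∥ DE]
2. E_y = -19  [DG ∥ EC ∩ GC ∥ DE]
   → E = (0, -19)
3. A_x = 3627/1285  [E, B, A are collinear ∩ DA ⟂ EB]
4. A_y = -10744/1285  [E, B, A are collinear ∩ DA ⟂ EB]
   → A = (3627/1285, -10744/1285)
5. F_x = 10166/1285  [E, A, F are collinear ∩ GF ⟂ EA]
6. F_y = 13903/1285  [E, A, F are collinear ∩ GF ⟂ EA]
   → F = (10166/1285, 13903/1285)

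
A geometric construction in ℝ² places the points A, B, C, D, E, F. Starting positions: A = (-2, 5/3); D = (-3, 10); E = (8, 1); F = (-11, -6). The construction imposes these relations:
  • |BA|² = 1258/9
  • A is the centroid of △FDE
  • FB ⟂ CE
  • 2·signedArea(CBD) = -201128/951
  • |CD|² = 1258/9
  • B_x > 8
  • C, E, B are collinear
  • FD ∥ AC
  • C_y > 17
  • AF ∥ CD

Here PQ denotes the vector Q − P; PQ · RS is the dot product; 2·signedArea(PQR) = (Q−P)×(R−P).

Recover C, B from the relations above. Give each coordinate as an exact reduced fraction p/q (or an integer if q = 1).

1. C_x = 6  [AF ∥ CD ∩ FD ∥ AC]
2. C_y = 53/3  [AF ∥ CD ∩ FD ∥ AC]
   → C = (6, 53/3)
3. B_x = 2713/317  [C, E, B are collinear ∩ FB ⟂ CE]
4. B_y = -1158/317  [C, E, B are collinear ∩ FB ⟂ CE]
   → B = (2713/317, -1158/317)

B = (2713/317, -1158/317)
C = (6, 53/3)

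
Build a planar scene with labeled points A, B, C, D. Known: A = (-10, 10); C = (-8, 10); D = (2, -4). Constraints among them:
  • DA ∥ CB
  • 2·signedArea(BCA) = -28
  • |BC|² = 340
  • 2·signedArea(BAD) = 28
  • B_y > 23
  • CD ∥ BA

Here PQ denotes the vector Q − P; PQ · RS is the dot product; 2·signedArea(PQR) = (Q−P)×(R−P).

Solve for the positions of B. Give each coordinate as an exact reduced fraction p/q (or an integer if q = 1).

B = (-20, 24)

1. B_x = -20  [CD ∥ BA ∩ DA ∥ CB]
2. B_y = 24  [CD ∥ BA ∩ DA ∥ CB]
   → B = (-20, 24)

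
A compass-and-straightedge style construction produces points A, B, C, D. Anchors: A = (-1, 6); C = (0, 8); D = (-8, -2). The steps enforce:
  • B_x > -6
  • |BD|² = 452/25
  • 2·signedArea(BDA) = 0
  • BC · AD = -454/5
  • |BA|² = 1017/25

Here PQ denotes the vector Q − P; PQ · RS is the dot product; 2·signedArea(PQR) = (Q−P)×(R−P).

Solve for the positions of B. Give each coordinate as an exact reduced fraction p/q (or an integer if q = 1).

1. B_x = -26/5  [2·signedArea(BDA) = 0 ∩ BC · AD = -454/5]
2. B_y = 6/5  [2·signedArea(BDA) = 0 ∩ BC · AD = -454/5]
   → B = (-26/5, 6/5)

B = (-26/5, 6/5)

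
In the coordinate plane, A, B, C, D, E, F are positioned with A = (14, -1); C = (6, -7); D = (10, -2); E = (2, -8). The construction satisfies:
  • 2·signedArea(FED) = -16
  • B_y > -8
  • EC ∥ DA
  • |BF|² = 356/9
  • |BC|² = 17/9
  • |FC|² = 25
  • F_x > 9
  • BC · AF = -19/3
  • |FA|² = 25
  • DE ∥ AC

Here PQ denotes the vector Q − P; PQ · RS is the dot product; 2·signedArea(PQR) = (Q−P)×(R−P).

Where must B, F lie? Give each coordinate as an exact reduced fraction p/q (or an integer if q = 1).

1. F_x = 10  [line -6·x + 8·y + 92 = 0 ∩ |FC|² = 25]
2. F_y = -4  [line -6·x + 8·y + 92 = 0 ∩ |FC|² = 25]
   → F = (10, -4)
3. B_x = 14/3  [line 4·x + 3·y + 10/3 = 0 ∩ |BC|² = 17/9]
4. B_y = -22/3  [line 4·x + 3·y + 10/3 = 0 ∩ |BC|² = 17/9]
   → B = (14/3, -22/3)

B = (14/3, -22/3)
F = (10, -4)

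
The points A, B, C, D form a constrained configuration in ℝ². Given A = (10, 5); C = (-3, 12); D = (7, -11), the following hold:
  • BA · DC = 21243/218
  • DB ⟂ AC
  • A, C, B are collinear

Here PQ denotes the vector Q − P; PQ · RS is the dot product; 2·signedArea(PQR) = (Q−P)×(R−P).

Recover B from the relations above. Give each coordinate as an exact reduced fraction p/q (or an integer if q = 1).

1. B_x = 3129/218  [A, C, B are collinear ∩ DB ⟂ AC]
2. B_y = 579/218  [A, C, B are collinear ∩ DB ⟂ AC]
   → B = (3129/218, 579/218)

B = (3129/218, 579/218)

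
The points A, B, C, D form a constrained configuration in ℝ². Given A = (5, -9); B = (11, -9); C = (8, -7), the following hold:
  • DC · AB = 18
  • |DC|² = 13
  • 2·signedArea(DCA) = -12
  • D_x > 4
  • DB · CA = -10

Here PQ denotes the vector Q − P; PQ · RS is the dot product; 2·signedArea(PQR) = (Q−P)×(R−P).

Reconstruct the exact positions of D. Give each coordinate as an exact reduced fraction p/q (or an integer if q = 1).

1. D_x = 5  [DB · CA = -10 ∩ 2·signedArea(DCA) = -12]
2. D_y = -5  [DB · CA = -10 ∩ 2·signedArea(DCA) = -12]
   → D = (5, -5)

D = (5, -5)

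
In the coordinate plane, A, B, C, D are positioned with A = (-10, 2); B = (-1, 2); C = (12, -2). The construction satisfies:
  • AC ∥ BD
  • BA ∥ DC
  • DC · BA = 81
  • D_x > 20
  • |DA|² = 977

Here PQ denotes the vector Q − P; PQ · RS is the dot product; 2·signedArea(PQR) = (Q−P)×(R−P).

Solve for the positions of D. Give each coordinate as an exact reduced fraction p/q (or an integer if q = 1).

1. D_x = 21  [BA ∥ DC ∩ AC ∥ BD]
2. D_y = -2  [BA ∥ DC ∩ AC ∥ BD]
   → D = (21, -2)

D = (21, -2)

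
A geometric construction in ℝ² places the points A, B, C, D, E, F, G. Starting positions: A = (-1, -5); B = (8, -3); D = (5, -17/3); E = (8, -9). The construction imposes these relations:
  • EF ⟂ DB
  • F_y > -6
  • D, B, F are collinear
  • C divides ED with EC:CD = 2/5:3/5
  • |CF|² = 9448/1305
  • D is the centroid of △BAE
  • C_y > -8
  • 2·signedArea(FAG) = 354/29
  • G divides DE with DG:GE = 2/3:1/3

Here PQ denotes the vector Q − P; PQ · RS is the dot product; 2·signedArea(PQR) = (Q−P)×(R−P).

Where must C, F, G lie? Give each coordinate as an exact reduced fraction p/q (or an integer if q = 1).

1. C_x = 34/5  [C divides ED with EC:CD = 2/5:3/5]
2. C_y = -23/3  [C divides ED with EC:CD = 2/5:3/5]
   → C = (34/5, -23/3)
3. F_x = 728/145  [D, B, F are collinear ∩ EF ⟂ DB]
4. F_y = -819/145  [D, B, F are collinear ∩ EF ⟂ DB]
   → F = (728/145, -819/145)
5. G_x = 7  [G divides DE with DG:GE = 2/3:1/3]
6. G_y = -71/9  [G divides DE with DG:GE = 2/3:1/3]
   → G = (7, -71/9)

C = (34/5, -23/3)
F = (728/145, -819/145)
G = (7, -71/9)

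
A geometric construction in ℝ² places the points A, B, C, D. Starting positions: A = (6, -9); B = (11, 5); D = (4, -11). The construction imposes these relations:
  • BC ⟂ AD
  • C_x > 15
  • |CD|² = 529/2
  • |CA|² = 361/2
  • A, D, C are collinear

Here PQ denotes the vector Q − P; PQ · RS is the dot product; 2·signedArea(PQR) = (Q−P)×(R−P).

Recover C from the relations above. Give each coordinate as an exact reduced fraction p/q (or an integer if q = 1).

C = (31/2, 1/2)

1. C_x = 31/2  [A, D, C are collinear ∩ BC ⟂ AD]
2. C_y = 1/2  [A, D, C are collinear ∩ BC ⟂ AD]
   → C = (31/2, 1/2)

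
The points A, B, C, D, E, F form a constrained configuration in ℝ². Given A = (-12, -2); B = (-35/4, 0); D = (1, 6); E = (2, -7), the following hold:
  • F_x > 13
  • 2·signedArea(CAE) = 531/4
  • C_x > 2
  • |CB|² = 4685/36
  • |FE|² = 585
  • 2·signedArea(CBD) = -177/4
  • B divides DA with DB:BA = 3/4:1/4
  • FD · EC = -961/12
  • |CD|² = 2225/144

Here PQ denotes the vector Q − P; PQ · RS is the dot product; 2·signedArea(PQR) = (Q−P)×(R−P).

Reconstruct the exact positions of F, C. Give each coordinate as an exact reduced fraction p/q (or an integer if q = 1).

C = (29/12, 7/3)
F = (14, 14)

1. C_x = 29/12  [2·signedArea(CAE) = 531/4 ∩ 2·signedArea(CBD) = -177/4]
2. C_y = 7/3  [2·signedArea(CAE) = 531/4 ∩ 2·signedArea(CBD) = -177/4]
   → C = (29/12, 7/3)
3. F_x = 14  [line -5/12·x + -28/3·y + 273/2 = 0 ∩ |FE|² = 585]
4. F_y = 14  [line -5/12·x + -28/3·y + 273/2 = 0 ∩ |FE|² = 585]
   → F = (14, 14)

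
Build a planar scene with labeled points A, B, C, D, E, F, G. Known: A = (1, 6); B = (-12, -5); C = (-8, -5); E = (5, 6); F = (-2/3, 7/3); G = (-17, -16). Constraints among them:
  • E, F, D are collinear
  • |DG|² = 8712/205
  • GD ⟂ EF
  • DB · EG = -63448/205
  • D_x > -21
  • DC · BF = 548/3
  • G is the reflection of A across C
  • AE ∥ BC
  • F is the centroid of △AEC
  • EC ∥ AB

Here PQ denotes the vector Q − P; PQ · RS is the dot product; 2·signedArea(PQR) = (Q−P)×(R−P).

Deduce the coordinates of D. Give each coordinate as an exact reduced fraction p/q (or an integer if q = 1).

1. D_x = -4211/205  [E, F, D are collinear ∩ GD ⟂ EF]
2. D_y = -2158/205  [E, F, D are collinear ∩ GD ⟂ EF]
   → D = (-4211/205, -2158/205)

D = (-4211/205, -2158/205)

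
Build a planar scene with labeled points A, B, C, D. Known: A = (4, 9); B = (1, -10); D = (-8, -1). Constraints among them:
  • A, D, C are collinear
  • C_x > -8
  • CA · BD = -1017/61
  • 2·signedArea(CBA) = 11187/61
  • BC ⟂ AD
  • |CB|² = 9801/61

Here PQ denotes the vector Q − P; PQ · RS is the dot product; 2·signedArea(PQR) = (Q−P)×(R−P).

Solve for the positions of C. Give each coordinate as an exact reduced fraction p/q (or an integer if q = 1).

1. C_x = -434/61  [A, D, C are collinear ∩ BC ⟂ AD]
2. C_y = -16/61  [A, D, C are collinear ∩ BC ⟂ AD]
   → C = (-434/61, -16/61)

C = (-434/61, -16/61)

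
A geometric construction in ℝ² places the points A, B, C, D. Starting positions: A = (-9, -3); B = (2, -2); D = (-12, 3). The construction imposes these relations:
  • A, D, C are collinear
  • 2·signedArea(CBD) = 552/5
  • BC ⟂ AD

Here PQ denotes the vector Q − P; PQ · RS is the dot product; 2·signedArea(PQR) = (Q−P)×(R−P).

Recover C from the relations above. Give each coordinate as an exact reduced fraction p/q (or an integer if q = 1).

C = (-36/5, -33/5)

1. C_x = -36/5  [A, D, C are collinear ∩ BC ⟂ AD]
2. C_y = -33/5  [A, D, C are collinear ∩ BC ⟂ AD]
   → C = (-36/5, -33/5)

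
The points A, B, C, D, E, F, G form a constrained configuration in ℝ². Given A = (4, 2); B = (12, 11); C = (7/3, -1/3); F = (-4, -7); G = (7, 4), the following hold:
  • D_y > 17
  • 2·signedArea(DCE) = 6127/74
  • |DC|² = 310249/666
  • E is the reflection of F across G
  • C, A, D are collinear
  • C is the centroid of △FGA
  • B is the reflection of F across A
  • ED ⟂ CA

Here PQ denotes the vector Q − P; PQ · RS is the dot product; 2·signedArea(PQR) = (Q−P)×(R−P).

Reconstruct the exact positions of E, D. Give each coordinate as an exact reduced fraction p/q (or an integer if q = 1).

D = (1101/74, 1275/74)
E = (18, 15)

1. E_x = 18  [E is the reflection of F across G]
2. E_y = 15  [E is the reflection of F across G]
   → E = (18, 15)
3. D_x = 1101/74  [C, A, D are collinear ∩ ED ⟂ CA]
4. D_y = 1275/74  [C, A, D are collinear ∩ ED ⟂ CA]
   → D = (1101/74, 1275/74)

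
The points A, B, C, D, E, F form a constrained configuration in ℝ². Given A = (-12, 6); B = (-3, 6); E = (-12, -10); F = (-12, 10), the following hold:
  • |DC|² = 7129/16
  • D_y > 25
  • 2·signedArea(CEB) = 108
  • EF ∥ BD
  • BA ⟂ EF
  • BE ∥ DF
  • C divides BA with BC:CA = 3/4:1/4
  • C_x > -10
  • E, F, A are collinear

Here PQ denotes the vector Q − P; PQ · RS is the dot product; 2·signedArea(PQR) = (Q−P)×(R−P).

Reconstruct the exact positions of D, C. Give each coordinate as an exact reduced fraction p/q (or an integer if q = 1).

C = (-39/4, 6)
D = (-3, 26)

1. D_x = -3  [BE ∥ DF ∩ EF ∥ BD]
2. D_y = 26  [BE ∥ DF ∩ EF ∥ BD]
   → D = (-3, 26)
3. C_x = -39/4  [C divides BA with BC:CA = 3/4:1/4]
4. C_y = 6  [C divides BA with BC:CA = 3/4:1/4]
   → C = (-39/4, 6)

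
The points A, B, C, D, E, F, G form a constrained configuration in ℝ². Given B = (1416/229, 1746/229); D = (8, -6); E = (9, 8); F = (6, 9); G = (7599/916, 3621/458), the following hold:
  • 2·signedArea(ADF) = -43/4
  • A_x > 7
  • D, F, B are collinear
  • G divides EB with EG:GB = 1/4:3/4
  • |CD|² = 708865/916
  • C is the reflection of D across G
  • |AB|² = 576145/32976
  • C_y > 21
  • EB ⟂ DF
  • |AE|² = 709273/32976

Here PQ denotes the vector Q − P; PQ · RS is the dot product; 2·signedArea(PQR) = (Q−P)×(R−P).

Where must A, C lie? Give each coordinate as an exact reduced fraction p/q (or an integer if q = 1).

1. A_x = 20423/2748  [line -15·x + -2·y + 475/4 = 0 ∩ |AE|² = 709273/32976]
2. A_y = 1665/458  [line -15·x + -2·y + 475/4 = 0 ∩ |AE|² = 709273/32976]
   → A = (20423/2748, 1665/458)
3. C_x = 3935/458  [C is the reflection of D across G]
4. C_y = 4995/229  [C is the reflection of D across G]
   → C = (3935/458, 4995/229)

A = (20423/2748, 1665/458)
C = (3935/458, 4995/229)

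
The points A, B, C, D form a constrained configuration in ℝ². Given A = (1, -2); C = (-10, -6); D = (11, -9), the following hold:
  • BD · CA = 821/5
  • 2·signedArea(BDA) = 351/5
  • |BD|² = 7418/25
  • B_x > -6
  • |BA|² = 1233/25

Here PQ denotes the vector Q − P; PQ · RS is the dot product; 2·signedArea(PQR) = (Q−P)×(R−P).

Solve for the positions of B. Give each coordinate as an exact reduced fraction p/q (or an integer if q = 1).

1. B_x = -28/5  [BD · CA = 821/5 ∩ 2·signedArea(BDA) = 351/5]
2. B_y = -22/5  [BD · CA = 821/5 ∩ 2·signedArea(BDA) = 351/5]
   → B = (-28/5, -22/5)

B = (-28/5, -22/5)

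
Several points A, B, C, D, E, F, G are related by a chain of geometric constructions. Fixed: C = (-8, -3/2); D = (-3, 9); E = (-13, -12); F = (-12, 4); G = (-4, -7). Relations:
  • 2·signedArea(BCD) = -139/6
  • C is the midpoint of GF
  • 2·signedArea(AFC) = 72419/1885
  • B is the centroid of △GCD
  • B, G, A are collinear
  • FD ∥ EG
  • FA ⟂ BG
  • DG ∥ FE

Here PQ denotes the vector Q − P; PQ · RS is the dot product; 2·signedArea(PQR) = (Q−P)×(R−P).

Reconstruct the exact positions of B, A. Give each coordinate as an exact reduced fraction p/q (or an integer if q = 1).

1. B_x = -5  [B is the centroid of △GCD]
2. B_y = 1/6  [B is the centroid of △GCD]
   → B = (-5, 1/6)
3. A_x = -10666/1885  [B, G, A are collinear ∩ FA ⟂ BG]
4. A_y = 9208/1885  [B, G, A are collinear ∩ FA ⟂ BG]
   → A = (-10666/1885, 9208/1885)

A = (-10666/1885, 9208/1885)
B = (-5, 1/6)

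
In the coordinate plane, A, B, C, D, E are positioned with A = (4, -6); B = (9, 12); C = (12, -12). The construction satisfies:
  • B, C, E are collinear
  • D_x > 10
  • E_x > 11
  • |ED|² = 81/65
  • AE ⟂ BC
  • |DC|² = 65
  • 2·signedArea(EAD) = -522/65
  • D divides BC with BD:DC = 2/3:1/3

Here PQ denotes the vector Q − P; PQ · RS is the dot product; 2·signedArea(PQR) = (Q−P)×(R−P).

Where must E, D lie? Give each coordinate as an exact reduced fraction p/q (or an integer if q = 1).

1. E_x = 724/65  [B, C, E are collinear ∩ AE ⟂ BC]
2. E_y = -332/65  [B, C, E are collinear ∩ AE ⟂ BC]
   → E = (724/65, -332/65)
3. D_x = 11  [D divides BC with BD:DC = 2/3:1/3]
4. D_y = -4  [D divides BC with BD:DC = 2/3:1/3]
   → D = (11, -4)

D = (11, -4)
E = (724/65, -332/65)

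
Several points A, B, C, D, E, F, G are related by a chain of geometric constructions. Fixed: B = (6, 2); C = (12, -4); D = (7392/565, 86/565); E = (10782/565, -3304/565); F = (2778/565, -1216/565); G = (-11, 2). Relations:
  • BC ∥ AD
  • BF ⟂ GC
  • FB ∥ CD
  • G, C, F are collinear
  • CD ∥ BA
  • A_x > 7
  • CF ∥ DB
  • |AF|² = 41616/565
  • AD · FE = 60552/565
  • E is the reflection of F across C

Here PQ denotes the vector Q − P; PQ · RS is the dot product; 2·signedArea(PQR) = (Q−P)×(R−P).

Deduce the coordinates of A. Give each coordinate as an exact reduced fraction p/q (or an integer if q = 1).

A = (4002/565, 3476/565)

1. A_x = 4002/565  [BC ∥ AD ∩ CD ∥ BA]
2. A_y = 3476/565  [BC ∥ AD ∩ CD ∥ BA]
   → A = (4002/565, 3476/565)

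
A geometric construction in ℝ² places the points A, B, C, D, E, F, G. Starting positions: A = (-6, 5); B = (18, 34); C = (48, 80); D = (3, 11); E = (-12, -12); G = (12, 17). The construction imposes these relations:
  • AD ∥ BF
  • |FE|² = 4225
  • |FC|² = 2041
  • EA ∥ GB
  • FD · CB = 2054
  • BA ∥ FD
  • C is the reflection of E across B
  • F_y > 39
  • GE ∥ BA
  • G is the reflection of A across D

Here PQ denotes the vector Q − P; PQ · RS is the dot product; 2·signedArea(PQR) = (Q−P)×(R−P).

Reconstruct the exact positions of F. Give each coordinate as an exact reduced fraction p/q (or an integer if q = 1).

F = (27, 40)

1. F_x = 27  [BA ∥ FD ∩ AD ∥ BF]
2. F_y = 40  [BA ∥ FD ∩ AD ∥ BF]
   → F = (27, 40)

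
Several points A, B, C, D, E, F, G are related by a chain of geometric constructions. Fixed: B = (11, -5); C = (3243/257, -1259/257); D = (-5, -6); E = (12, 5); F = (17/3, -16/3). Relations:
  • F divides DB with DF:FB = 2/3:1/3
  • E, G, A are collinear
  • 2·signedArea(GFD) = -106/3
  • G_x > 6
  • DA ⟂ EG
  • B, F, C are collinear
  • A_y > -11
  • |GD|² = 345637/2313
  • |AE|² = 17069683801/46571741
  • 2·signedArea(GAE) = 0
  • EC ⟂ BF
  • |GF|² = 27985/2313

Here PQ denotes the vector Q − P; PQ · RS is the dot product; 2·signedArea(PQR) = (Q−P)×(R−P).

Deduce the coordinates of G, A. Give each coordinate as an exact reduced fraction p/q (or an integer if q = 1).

A = (8820182/46571741, -468867816/46571741)
G = (5042/771, -1516/771)

1. G_x = 5042/771  [line 2/3·x + -32/3·y + -76/3 = 0 ∩ |GD|² = 345637/2313]
2. G_y = -1516/771  [line 2/3·x + -32/3·y + -76/3 = 0 ∩ |GD|² = 345637/2313]
   → G = (5042/771, -1516/771)
3. A_x = 8820182/46571741  [2·signedArea(GAE) = 0 ∩ DA ⟂ EG]
4. A_y = -468867816/46571741  [2·signedArea(GAE) = 0 ∩ DA ⟂ EG]
   → A = (8820182/46571741, -468867816/46571741)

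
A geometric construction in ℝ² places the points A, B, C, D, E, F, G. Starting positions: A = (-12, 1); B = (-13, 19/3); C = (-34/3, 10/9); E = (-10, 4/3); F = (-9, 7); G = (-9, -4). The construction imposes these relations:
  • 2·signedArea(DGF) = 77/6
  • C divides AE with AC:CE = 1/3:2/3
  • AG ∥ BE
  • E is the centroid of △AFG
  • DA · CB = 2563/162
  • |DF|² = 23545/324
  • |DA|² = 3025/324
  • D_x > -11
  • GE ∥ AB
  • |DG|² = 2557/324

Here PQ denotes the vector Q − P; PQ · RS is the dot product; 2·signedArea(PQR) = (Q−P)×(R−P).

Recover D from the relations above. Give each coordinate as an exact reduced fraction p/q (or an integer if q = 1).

D = (-61/6, -13/9)

1. D_x = -61/6  [2·signedArea(DGF) = 77/6 ∩ DA · CB = 2563/162]
2. D_y = -13/9  [2·signedArea(DGF) = 77/6 ∩ DA · CB = 2563/162]
   → D = (-61/6, -13/9)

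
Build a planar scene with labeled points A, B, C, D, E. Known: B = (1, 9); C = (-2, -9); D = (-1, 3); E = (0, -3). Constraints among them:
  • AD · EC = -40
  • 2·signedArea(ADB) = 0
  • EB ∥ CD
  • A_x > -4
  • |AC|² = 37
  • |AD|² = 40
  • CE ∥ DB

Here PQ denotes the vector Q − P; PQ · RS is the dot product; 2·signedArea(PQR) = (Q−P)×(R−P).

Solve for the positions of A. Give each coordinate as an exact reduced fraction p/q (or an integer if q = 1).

A = (-3, -3)

1. A_x = -3  [2·signedArea(ADB) = 0 ∩ AD · EC = -40]
2. A_y = -3  [2·signedArea(ADB) = 0 ∩ AD · EC = -40]
   → A = (-3, -3)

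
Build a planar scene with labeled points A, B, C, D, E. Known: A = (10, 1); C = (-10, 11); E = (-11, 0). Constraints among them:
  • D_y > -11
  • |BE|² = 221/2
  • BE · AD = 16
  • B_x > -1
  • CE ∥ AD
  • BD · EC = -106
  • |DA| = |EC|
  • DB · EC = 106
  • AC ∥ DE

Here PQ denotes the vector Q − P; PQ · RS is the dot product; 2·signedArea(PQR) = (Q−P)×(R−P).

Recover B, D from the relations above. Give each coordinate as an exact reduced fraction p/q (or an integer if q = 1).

B = (-1/2, 1/2)
D = (9, -10)

1. D_x = 9  [AC ∥ DE ∩ CE ∥ AD]
2. D_y = -10  [AC ∥ DE ∩ CE ∥ AD]
   → D = (9, -10)
3. B_x = -1/2  [line 1·x + 11·y + -5 = 0 ∩ |BE|² = 221/2]
4. B_y = 1/2  [line 1·x + 11·y + -5 = 0 ∩ |BE|² = 221/2]
   → B = (-1/2, 1/2)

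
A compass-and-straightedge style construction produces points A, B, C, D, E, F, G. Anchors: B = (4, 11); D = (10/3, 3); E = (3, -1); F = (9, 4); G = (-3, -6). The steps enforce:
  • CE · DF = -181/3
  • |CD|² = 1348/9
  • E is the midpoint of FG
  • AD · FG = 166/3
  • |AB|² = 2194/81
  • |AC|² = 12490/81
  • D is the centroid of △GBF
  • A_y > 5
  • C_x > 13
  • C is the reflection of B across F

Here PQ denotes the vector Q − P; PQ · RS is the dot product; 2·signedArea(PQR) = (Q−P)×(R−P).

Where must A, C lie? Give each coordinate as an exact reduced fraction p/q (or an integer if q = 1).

1. C_x = 14  [C is the reflection of B across F]
2. C_y = -3  [C is the reflection of B across F]
   → C = (14, -3)
3. A_x = 49/9  [line 12·x + 10·y + -376/3 = 0 ∩ |AC|² = 12490/81]
4. A_y = 6  [line 12·x + 10·y + -376/3 = 0 ∩ |AC|² = 12490/81]
   → A = (49/9, 6)

A = (49/9, 6)
C = (14, -3)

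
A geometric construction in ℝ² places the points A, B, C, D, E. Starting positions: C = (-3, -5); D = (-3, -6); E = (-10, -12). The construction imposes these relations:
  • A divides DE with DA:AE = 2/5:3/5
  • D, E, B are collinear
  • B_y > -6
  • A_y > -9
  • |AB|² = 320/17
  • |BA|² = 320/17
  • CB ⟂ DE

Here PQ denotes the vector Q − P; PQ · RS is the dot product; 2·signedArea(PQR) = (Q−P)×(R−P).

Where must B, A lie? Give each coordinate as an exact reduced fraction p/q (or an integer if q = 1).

A = (-29/5, -42/5)
B = (-213/85, -474/85)

1. B_x = -213/85  [D, E, B are collinear ∩ CB ⟂ DE]
2. B_y = -474/85  [D, E, B are collinear ∩ CB ⟂ DE]
   → B = (-213/85, -474/85)
3. A_x = -29/5  [A divides DE with DA:AE = 2/5:3/5]
4. A_y = -42/5  [A divides DE with DA:AE = 2/5:3/5]
   → A = (-29/5, -42/5)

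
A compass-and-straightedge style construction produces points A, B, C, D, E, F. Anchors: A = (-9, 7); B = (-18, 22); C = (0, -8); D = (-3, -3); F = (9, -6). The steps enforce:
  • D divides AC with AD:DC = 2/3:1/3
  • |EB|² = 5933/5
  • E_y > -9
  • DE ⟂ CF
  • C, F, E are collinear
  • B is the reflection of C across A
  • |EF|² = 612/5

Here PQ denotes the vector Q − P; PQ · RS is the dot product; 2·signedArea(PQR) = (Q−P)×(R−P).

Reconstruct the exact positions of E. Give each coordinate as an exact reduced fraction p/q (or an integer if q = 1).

E = (-9/5, -42/5)

1. E_x = -9/5  [C, F, E are collinear ∩ DE ⟂ CF]
2. E_y = -42/5  [C, F, E are collinear ∩ DE ⟂ CF]
   → E = (-9/5, -42/5)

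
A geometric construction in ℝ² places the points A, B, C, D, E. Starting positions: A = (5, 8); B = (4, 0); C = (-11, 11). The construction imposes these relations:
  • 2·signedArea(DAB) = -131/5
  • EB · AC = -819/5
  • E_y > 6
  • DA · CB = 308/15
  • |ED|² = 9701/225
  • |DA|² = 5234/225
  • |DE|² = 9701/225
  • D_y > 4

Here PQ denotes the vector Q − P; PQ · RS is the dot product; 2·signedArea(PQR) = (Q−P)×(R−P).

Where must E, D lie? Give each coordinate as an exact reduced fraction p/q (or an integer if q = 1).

1. D_x = 4/3  [2·signedArea(DAB) = -131/5 ∩ DA · CB = 308/15]
2. D_y = 73/15  [2·signedArea(DAB) = -131/5 ∩ DA · CB = 308/15]
   → D = (4/3, 73/15)
3. E_x = -5  [line 16·x + -3·y + 499/5 = 0 ∩ |ED|² = 9701/225]
4. E_y = 33/5  [line 16·x + -3·y + 499/5 = 0 ∩ |ED|² = 9701/225]
   → E = (-5, 33/5)

D = (4/3, 73/15)
E = (-5, 33/5)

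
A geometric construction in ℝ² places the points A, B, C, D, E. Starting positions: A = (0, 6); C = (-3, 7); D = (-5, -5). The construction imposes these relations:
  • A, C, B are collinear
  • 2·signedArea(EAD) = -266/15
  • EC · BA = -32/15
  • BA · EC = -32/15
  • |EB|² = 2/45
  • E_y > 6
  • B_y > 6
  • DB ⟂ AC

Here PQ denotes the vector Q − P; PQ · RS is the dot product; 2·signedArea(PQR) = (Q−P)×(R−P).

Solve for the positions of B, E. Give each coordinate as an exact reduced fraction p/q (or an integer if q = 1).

B = (-6/5, 32/5)
E = (-7/5, 97/15)

1. B_x = -6/5  [A, C, B are collinear ∩ DB ⟂ AC]
2. B_y = 32/5  [A, C, B are collinear ∩ DB ⟂ AC]
   → B = (-6/5, 32/5)
3. E_x = -7/5  [2·signedArea(EAD) = -266/15 ∩ EC · BA = -32/15]
4. E_y = 97/15  [2·signedArea(EAD) = -266/15 ∩ EC · BA = -32/15]
   → E = (-7/5, 97/15)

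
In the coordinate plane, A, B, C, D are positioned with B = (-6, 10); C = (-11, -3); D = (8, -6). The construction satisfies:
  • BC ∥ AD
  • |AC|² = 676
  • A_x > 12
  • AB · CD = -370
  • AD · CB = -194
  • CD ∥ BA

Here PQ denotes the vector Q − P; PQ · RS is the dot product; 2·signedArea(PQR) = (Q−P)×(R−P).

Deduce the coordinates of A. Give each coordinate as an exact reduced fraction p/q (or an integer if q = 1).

1. A_x = 13  [BC ∥ AD ∩ CD ∥ BA]
2. A_y = 7  [BC ∥ AD ∩ CD ∥ BA]
   → A = (13, 7)

A = (13, 7)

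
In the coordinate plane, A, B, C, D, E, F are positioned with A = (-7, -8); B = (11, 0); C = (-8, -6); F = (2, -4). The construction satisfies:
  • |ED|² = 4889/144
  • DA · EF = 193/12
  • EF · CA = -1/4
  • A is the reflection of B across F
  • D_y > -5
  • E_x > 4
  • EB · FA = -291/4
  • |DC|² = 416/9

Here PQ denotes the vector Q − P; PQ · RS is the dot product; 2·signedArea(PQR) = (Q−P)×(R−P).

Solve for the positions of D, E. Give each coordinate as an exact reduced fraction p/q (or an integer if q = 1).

D = (-4/3, -14/3)
E = (17/4, -3)

1. E_x = 17/4  [EF · CA = -1/4 ∩ EB · FA = -291/4]
2. E_y = -3  [EF · CA = -1/4 ∩ EB · FA = -291/4]
   → E = (17/4, -3)
3. D_x = -4/3  [line 9/4·x + 1·y + 23/3 = 0 ∩ |ED|² = 4889/144]
4. D_y = -14/3  [line 9/4·x + 1·y + 23/3 = 0 ∩ |ED|² = 4889/144]
   → D = (-4/3, -14/3)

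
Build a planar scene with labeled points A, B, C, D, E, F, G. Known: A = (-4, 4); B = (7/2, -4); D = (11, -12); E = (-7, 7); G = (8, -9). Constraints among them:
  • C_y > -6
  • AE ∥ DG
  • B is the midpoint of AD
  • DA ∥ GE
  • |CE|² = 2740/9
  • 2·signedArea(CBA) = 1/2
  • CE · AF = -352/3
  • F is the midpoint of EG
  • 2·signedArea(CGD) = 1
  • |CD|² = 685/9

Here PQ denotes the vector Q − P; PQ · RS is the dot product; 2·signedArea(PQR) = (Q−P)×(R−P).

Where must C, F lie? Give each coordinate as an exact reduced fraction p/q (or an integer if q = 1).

1. C_x = 5  [2·signedArea(CGD) = 1 ∩ 2·signedArea(CBA) = 1/2]
2. C_y = -17/3  [2·signedArea(CGD) = 1 ∩ 2·signedArea(CBA) = 1/2]
   → C = (5, -17/3)
3. F_x = 1/2  [F is the midpoint of EG]
4. F_y = -1  [F is the midpoint of EG]
   → F = (1/2, -1)

C = (5, -17/3)
F = (1/2, -1)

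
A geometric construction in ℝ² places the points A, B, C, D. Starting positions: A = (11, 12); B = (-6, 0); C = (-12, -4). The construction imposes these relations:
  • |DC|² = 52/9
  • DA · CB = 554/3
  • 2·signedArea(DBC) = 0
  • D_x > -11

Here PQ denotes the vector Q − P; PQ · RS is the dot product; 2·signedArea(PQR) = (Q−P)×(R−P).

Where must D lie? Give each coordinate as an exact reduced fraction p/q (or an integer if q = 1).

1. D_x = -10  [2·signedArea(DBC) = 0 ∩ DA · CB = 554/3]
2. D_y = -8/3  [2·signedArea(DBC) = 0 ∩ DA · CB = 554/3]
   → D = (-10, -8/3)

D = (-10, -8/3)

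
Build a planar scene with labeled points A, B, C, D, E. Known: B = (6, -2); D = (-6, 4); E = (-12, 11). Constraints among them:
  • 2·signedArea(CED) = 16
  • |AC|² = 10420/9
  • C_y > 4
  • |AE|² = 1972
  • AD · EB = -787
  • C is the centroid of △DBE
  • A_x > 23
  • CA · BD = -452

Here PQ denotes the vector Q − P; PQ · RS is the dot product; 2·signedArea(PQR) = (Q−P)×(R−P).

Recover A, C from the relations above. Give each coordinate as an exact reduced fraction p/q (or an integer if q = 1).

1. A_x = 24  [line -18·x + 13·y + 627 = 0 ∩ |AE|² = 1972]
2. A_y = -15  [line -18·x + 13·y + 627 = 0 ∩ |AE|² = 1972]
   → A = (24, -15)
3. C_x = -4  [C is the centroid of △DBE]
4. C_y = 13/3  [C is the centroid of △DBE]
   → C = (-4, 13/3)

A = (24, -15)
C = (-4, 13/3)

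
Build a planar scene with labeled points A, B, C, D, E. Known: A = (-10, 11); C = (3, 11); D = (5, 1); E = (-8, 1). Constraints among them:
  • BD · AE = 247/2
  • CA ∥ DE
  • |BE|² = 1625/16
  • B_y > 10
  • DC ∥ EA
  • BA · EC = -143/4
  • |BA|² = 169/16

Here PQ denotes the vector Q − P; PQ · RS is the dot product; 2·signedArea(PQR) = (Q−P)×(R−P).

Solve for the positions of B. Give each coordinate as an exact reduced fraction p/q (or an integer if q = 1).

B = (-27/4, 11)

1. B_x = -27/4  [BA · EC = -143/4 ∩ BD · AE = 247/2]
2. B_y = 11  [BA · EC = -143/4 ∩ BD · AE = 247/2]
   → B = (-27/4, 11)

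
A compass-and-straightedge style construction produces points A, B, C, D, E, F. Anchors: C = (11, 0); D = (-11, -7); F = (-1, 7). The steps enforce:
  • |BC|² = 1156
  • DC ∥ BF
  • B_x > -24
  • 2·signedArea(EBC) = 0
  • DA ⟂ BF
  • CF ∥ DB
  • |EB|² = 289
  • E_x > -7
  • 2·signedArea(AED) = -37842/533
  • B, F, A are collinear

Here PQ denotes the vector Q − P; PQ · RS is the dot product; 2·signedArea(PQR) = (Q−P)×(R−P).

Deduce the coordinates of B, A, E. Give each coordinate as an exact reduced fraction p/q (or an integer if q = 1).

A = (-7529/533, 1505/533)
B = (-23, 0)
E = (-6, 0)

1. B_x = -23  [DC ∥ BF ∩ CF ∥ DB]
2. B_y = 0  [DC ∥ BF ∩ CF ∥ DB]
   → B = (-23, 0)
3. A_x = -7529/533  [B, F, A are collinear ∩ DA ⟂ BF]
4. A_y = 1505/533  [B, F, A are collinear ∩ DA ⟂ BF]
   → A = (-7529/533, 1505/533)
5. E_x = -6  [2·signedArea(EBC) = 0 ∩ 2·signedArea(AED) = -37842/533]
6. E_y = 0  [2·signedArea(EBC) = 0 ∩ 2·signedArea(AED) = -37842/533]
   → E = (-6, 0)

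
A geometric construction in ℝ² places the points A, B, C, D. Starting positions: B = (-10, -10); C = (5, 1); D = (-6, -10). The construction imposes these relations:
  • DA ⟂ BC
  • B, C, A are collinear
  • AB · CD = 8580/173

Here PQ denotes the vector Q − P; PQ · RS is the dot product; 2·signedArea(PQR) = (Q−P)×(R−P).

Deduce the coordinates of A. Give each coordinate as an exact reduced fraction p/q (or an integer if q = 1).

A = (-1280/173, -1400/173)

1. A_x = -1280/173  [B, C, A are collinear ∩ DA ⟂ BC]
2. A_y = -1400/173  [B, C, A are collinear ∩ DA ⟂ BC]
   → A = (-1280/173, -1400/173)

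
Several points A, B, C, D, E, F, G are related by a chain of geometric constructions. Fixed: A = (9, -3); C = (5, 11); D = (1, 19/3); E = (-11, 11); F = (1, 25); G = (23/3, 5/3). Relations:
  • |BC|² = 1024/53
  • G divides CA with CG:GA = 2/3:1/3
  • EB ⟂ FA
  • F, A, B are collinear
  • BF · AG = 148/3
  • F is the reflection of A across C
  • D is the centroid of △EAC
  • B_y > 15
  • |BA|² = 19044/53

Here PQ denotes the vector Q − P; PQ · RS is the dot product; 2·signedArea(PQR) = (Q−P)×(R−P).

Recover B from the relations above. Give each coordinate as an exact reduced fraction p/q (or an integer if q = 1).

1. B_x = 201/53  [F, A, B are collinear ∩ EB ⟂ FA]
2. B_y = 807/53  [F, A, B are collinear ∩ EB ⟂ FA]
   → B = (201/53, 807/53)

B = (201/53, 807/53)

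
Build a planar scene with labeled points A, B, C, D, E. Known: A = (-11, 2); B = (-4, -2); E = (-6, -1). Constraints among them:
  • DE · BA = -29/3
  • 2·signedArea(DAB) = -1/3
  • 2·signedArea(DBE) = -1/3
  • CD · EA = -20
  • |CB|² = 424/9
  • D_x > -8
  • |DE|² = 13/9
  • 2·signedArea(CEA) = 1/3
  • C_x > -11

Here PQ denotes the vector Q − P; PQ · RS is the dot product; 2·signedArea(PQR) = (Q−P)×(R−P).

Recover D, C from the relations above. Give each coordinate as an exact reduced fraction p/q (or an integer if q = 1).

1. D_x = -7  [2·signedArea(DBE) = -1/3 ∩ DE · BA = -29/3]
2. D_y = -1/3  [2·signedArea(DBE) = -1/3 ∩ DE · BA = -29/3]
   → D = (-7, -1/3)
3. C_x = -10  [2·signedArea(CEA) = 1/3 ∩ CD · EA = -20]
4. C_y = 4/3  [2·signedArea(CEA) = 1/3 ∩ CD · EA = -20]
   → C = (-10, 4/3)

C = (-10, 4/3)
D = (-7, -1/3)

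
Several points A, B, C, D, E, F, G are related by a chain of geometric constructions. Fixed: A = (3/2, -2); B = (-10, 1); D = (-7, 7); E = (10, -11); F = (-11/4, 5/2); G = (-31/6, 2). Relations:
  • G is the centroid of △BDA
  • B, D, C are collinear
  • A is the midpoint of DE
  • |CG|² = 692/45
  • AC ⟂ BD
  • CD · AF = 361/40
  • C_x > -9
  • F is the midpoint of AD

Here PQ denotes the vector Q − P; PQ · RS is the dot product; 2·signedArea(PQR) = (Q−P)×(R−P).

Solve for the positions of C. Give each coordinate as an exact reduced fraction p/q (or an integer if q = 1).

C = (-89/10, 16/5)

1. C_x = -89/10  [B, D, C are collinear ∩ AC ⟂ BD]
2. C_y = 16/5  [B, D, C are collinear ∩ AC ⟂ BD]
   → C = (-89/10, 16/5)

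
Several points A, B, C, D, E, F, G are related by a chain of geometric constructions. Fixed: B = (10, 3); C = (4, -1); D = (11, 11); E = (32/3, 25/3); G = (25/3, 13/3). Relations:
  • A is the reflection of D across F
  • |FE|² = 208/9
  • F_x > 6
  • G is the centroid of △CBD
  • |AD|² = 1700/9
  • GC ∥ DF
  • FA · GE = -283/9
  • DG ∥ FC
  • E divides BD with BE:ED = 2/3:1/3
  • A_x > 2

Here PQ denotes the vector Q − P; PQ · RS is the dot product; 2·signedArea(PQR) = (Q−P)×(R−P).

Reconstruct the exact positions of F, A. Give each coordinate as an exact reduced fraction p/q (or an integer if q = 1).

1. F_x = 20/3  [DG ∥ FC ∩ GC ∥ DF]
2. F_y = 17/3  [DG ∥ FC ∩ GC ∥ DF]
   → F = (20/3, 17/3)
3. A_x = 7/3  [A is the reflection of D across F]
4. A_y = 1/3  [A is the reflection of D across F]
   → A = (7/3, 1/3)

A = (7/3, 1/3)
F = (20/3, 17/3)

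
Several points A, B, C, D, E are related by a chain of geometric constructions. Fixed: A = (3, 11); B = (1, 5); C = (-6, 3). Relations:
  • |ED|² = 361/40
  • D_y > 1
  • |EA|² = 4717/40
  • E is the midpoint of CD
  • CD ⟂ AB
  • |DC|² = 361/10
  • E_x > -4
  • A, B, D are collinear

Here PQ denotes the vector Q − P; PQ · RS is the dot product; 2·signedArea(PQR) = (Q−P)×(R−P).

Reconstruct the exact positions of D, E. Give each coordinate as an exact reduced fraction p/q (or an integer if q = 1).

D = (-3/10, 11/10)
E = (-63/20, 41/20)

1. D_x = -3/10  [A, B, D are collinear ∩ CD ⟂ AB]
2. D_y = 11/10  [A, B, D are collinear ∩ CD ⟂ AB]
   → D = (-3/10, 11/10)
3. E_x = -63/20  [E is the midpoint of CD]
4. E_y = 41/20  [E is the midpoint of CD]
   → E = (-63/20, 41/20)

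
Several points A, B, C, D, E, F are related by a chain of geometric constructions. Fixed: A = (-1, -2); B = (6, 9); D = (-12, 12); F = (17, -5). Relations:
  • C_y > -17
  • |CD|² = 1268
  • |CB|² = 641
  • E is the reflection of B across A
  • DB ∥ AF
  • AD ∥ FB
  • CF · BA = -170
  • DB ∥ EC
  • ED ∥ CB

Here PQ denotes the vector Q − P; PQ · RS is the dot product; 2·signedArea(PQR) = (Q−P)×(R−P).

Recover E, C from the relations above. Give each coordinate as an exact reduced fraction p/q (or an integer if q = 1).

1. E_x = -8  [E is the reflection of B across A]
2. E_y = -13  [E is the reflection of B across A]
   → E = (-8, -13)
3. C_x = 10  [ED ∥ CB ∩ DB ∥ EC]
4. C_y = -16  [ED ∥ CB ∩ DB ∥ EC]
   → C = (10, -16)

C = (10, -16)
E = (-8, -13)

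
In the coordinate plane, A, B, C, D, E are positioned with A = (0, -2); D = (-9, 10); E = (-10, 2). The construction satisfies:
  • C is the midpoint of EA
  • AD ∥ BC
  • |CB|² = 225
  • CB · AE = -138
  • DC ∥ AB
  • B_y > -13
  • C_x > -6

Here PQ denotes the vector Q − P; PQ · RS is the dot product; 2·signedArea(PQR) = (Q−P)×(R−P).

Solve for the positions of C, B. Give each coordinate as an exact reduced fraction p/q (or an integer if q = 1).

B = (4, -12)
C = (-5, 0)

1. C_x = -5  [C is the midpoint of EA]
2. C_y = 0  [C is the midpoint of EA]
   → C = (-5, 0)
3. B_x = 4  [AD ∥ BC ∩ DC ∥ AB]
4. B_y = -12  [AD ∥ BC ∩ DC ∥ AB]
   → B = (4, -12)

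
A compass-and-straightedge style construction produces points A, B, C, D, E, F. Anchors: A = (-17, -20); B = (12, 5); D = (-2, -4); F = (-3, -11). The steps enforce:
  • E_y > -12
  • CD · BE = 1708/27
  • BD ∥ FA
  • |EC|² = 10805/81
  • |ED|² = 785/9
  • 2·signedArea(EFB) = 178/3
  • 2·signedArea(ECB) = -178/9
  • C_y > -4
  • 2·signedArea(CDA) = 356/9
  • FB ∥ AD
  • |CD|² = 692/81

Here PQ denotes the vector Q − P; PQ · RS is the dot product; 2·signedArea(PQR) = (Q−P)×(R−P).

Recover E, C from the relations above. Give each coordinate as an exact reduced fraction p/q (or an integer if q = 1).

1. C_x = 8/9  [line 16·x + -15·y + -608/9 = 0 ∩ |CD|² = 692/81]
2. C_y = -32/9  [line 16·x + -15·y + -608/9 = 0 ∩ |CD|² = 692/81]
   → C = (8/9, -32/9)
3. E_x = -22/3  [2·signedArea(EFB) = 178/3 ∩ 2·signedArea(ECB) = -178/9]
4. E_y = -35/3  [2·signedArea(EFB) = 178/3 ∩ 2·signedArea(ECB) = -178/9]
   → E = (-22/3, -35/3)

C = (8/9, -32/9)
E = (-22/3, -35/3)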